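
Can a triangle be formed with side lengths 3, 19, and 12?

No.
The triangle inequality is violated: 3 + 12 = 15 ≤ 19.
These lengths cannot form a triangle.

No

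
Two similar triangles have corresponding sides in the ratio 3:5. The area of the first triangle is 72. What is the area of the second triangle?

For similar figures, the area ratio equals the square of the side ratio.
Side ratio (the first triangle to the second triangle) = 3:5, so area ratio = 3^2:5^2 = 9:25.
If the area of the first triangle is 72, then the area of the second triangle = 72 * (25/9) = 200.

200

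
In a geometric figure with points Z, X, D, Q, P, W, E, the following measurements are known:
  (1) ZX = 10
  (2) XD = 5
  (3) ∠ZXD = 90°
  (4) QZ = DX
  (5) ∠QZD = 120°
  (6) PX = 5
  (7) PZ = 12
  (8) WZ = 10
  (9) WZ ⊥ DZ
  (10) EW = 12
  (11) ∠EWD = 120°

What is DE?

Step 1: By the law of cosines on triangle ZXD: ZD² = 10² + 5² − 2·10·5·cos(90°) = 125, so ZD = 5·√5.
Step 2: By the law of cosines on triangle DZW: DW² = (5·√5)² + 10² − 2·5·√5·10·cos(90°) = 225, so DW = 15.
Step 3: By the law of cosines on triangle DWE: DE² = 15² + 12² − 2·15·12·cos(120°) = 549, so DE = 3·√61.

Therefore, the length of DE = 3·√61.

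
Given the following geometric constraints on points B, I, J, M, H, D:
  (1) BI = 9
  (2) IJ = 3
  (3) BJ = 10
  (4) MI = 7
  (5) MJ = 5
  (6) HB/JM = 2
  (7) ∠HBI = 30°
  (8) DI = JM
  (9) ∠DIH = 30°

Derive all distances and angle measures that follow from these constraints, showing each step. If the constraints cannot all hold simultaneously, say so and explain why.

The constraints are consistent.

From the given relations:
  HB = 2·JM = 2·5 = 10
  DI = JM = 5

Step 1: From IB = 9, BH = 10, and ∠IBH = 30°, by the law of cosines:
  IH² = IB² + BH² - 2·IB·BH·cos(30°) = 81 + 100 - 155.9 = 25.12
  IH ≈ 5.01

Step 2: From BI = 9, BJ = 10, IJ = 3, by the inverse law of cosines:
  cos(∠IBJ) = (BI² + BJ² - IJ²) / (2·BI·BJ)
  ∠IBJ = 17.15°

Step 3: From IB = 9, IJ = 3, BJ = 10, by the inverse law of cosines:
  cos(∠BIJ) = (IB² + IJ² - BJ²) / (2·IB·IJ)
  ∠BIJ = 100.67°

Step 4: From IJ = 3, IM = 7, JM = 5, by the inverse law of cosines:
  cos(∠JIM) = (IJ² + IM² - JM²) / (2·IJ·IM)
  ∠JIM = 38.21°

Step 5: From JB = 10, JI = 3, BI = 9, by the inverse law of cosines:
  cos(∠BJI) = (JB² + JI² - BI²) / (2·JB·JI)
  ∠BJI = 62.18°

Step 6: From JI = 3, JM = 5, IM = 7, by the inverse law of cosines:
  cos(∠IJM) = (JI² + JM² - IM²) / (2·JI·JM)
  ∠IJM = 120°

Step 7: From MI = 7, MJ = 5, IJ = 3, by the inverse law of cosines:
  cos(∠IMJ) = (MI² + MJ² - IJ²) / (2·MI·MJ)
  ∠IMJ = 21.79°

Step 8: From HI = 5.01, ID = 5, and ∠HID = 30°, by the law of cosines:
  HD² = HI² + ID² - 2·HI·ID·cos(30°) = 25.12 + 25 - 43.4 = 6.714
  HD ≈ 2.59

Step 9: From IB = 9, IH = 5.01, BH = 10, by the inverse law of cosines:
  cos(∠BIH) = (IB² + IH² - BH²) / (2·IB·IH)
  ∠BIH = 86.11°

Step 10: From HB = 10, HI = 5.01, BI = 9, by the inverse law of cosines:
  cos(∠BHI) = (HB² + HI² - BI²) / (2·HB·HI)
  ∠BHI = 63.89°

Step 11: From HD = 2.59, HI = 5.01, DI = 5, by the inverse law of cosines:
  cos(∠DHI) = (HD² + HI² - DI²) / (2·HD·HI)
  ∠DHI = 74.75°

Step 12: From DH = 2.59, DI = 5, HI = 5.01, by the inverse law of cosines:
  cos(∠HDI) = (DH² + DI² - HI²) / (2·DH·DI)
  ∠HDI = 75.25°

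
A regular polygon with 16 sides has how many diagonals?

Each of the 16 vertices connects to 13 non-adjacent vertices via diagonals.
Total connections = 16 × 13 = 208, but each diagonal is counted twice.
Number of diagonals = 208 / 2 = 104.

104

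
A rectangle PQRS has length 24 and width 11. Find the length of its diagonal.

A rectangle's diagonal splits it into two right triangles, with the diagonal as the hypotenuse.
By the Pythagorean theorem, d^2 = 24^2 + 11^2 = 697.
Therefore d = sqrt(697).

sqrt(697)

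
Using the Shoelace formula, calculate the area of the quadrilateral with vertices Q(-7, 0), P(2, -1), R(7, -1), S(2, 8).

The Shoelace formula works by pairing each vertex with the next (cycling back to the first).
For each pair, compute x_i*y_(i+1) - x_(i+1)*y_i:
  (-7*-1 - 2*0) = 7
  (2*-1 - 7*-1) = 5
  (7*8 - 2*-1) = 58
  (2*0 - -7*8) = 56
Taking half the absolute value of the total: Area = (1/2)(126) = 63.

63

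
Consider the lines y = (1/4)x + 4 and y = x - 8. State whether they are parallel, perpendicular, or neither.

Slope of line 1: m1 = 1/4
Slope of line 2: m2 = 1
m1 != m2 (1/4 != 1), so not parallel.
m1 * m2 = (1/4) * (1) = 1/4 != -1, so not perpendicular.
The lines are neither parallel nor perpendicular.

Neither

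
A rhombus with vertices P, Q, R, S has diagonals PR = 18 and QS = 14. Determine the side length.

The diagonals of a rhombus bisect each other at right angles.
Half-diagonals: 18/2 = 9 and 14/2 = 7
side = sqrt(9^2 + 7^2)
side = sqrt(81 + 49)
side = sqrt(130)

sqrt(130)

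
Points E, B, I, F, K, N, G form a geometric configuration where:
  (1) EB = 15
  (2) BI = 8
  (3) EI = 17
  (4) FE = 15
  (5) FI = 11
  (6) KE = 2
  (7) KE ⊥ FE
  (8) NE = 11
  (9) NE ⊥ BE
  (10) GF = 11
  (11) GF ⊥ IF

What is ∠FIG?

Step 1: By the law of cosines on triangle IFG: IG² = 11² + 11² − 2·11·11·cos(90°) = 242, so IG = 11·√2.
Step 2: By the inverse law of cosines on triangle FIG: cos(∠FIG) = (11² + (11·√2)² − 11²) / (2·11·11·√2) = 242/342.24 = 0.7071, so ∠FIG = 45°.

Therefore, the measure of angle ∠FIG = 45°.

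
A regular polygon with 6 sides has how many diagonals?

Each of the 6 vertices connects to 3 non-adjacent vertices via diagonals.
Total connections = 6 × 3 = 18, but each diagonal is counted twice.
Number of diagonals = 18 / 2 = 9.

9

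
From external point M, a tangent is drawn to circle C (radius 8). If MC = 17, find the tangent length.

Let T be the point of tangency. Then CT ⊥ MT (radius ⊥ tangent).
In right triangle CTM: CM² = CT² + MT²
17² = 8² + MT²
MT² = 225, MT = 15

15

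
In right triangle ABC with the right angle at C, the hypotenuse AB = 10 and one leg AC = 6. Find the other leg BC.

BC = sqrt(10^2 - 6^2) = sqrt(64) = 8

8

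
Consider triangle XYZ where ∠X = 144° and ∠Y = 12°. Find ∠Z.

By the triangle angle sum property, the three interior angles of any triangle add up to 180°.
We know angle X = 144° and angle Y = 12°, so their sum is 156°.
Therefore angle Z = 180° - 156° = 24°.

24 degrees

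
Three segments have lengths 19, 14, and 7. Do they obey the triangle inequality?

Sort the sides: 7, 14, 19.
It suffices to check that the sum of the two smallest exceeds the largest:
7 + 14 = 21 > 19. ✓
Yes, a valid triangle can be formed.

Yes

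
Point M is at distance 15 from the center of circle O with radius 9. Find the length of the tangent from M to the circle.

tangent = √(d² - r²) = √(15² - 9²) = √(225 - 81) = √144 = 12

12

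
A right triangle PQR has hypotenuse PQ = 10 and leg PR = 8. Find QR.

Rearranging the Pythagorean theorem to solve for the unknown leg:
leg^2 = hypotenuse^2 - known_leg^2 = 100 - 64 = 36
leg = sqrt(36) = 6.

6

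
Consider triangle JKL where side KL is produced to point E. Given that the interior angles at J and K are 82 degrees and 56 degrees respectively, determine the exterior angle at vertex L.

By the exterior angle theorem, an exterior angle of a triangle equals the sum of the two remote interior angles.
Exterior angle = angle J + angle K
Exterior angle = 82 + 56 = 138 degrees

138 degrees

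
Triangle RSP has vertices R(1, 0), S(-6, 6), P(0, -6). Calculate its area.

Using the Shoelace formula for a triangle:
Area = (1/2)|x0(y1 - y2) + x1(y2 - y0) + x2(y0 - y1)|
Area = (1/2)|1(6 - -6) + -6(-6 - 0) + 0(0 - 6)|
Area = (1/2)|12 + 36 + 0|
Area = (1/2)|48|
Area = (1/2)(48)
Area = 24

24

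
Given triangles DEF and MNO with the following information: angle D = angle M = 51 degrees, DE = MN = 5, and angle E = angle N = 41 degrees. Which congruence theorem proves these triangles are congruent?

The given information provides:
angle D = angle M = 51 degrees, DE = MN = 5, and angle E = angle N = 41 degrees
This matches the ASA congruence theorem.
Two pairs of corresponding angles and the included side are equal (Angle-Side-Angle).

ASA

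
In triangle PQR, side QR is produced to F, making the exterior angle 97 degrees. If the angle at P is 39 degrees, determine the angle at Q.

angle Q = 97 - 39 = 58 degrees (exterior angle theorem).

58 degrees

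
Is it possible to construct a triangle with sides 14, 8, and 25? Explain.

The longest side is 25. The other two sides sum to 8 + 14 = 22.
Since 22 ≤ 25, the two shorter sides cannot reach around to close the triangle.

No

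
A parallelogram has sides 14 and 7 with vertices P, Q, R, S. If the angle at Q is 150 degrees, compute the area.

The area of a parallelogram equals the product of two adjacent sides times the sine of the included angle.
This is because the height equals 7 * sin(150°) = 7/2.
Area = 14 * 7/2 = 49

49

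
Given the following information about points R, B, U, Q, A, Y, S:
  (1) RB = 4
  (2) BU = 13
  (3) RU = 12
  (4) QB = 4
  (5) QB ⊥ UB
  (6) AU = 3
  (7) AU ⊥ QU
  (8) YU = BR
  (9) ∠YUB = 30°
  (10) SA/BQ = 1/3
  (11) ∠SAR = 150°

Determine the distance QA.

Step 1: By the law of cosines on triangle UBQ: UQ² = 13² + 4² − 2·13·4·cos(90°) = 185, so UQ = √185.
Step 2: By the law of cosines on triangle QUA: QA² = √185² + 3² − 2·√185·3·cos(90°) = 194, so QA = √194.

Therefore, the length of QA = √194.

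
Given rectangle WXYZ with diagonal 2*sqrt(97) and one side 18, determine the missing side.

Using the Pythagorean theorem: d^2 = a^2 + b^2
b^2 = d^2 - a^2
b^2 = 388 - 324
b^2 = 64
b = sqrt(64) = 8

8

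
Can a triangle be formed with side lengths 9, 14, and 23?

The longest side is 23. The other two sides sum to 9 + 14 = 23.
Since 23 ≤ 23, the two shorter sides cannot reach around to close the triangle.

No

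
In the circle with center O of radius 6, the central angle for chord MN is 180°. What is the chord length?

Chord length = 2r sin(θ/2)
= 2 × 6 × sin(180°/2)
= 2 × 6 × sin(90°)
= 12

12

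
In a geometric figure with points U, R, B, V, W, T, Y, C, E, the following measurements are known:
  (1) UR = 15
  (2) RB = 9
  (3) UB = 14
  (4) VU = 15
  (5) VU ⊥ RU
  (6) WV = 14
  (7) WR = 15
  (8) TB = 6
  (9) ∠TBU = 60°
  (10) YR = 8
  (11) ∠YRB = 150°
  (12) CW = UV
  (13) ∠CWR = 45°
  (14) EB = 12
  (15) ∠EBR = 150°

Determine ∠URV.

Step 1: By the law of cosines on triangle RUV: RV² = 15² + 15² − 2·15·15·cos(90°) = 450, so RV = 15·√2.
Step 2: By the inverse law of cosines on triangle URV: cos(∠URV) = (15² + (15·√2)² − 15²) / (2·15·15·√2) = 450/636.4 = 0.7071, so ∠URV = 45°.

Therefore, the measure of angle ∠URV = 45°.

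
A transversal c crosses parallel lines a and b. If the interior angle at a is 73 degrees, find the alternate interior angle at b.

Alternate interior angles lie on opposite sides of the transversal, between the parallel lines.
By the alternate interior angle theorem, they are equal: 73 degrees.

73 degrees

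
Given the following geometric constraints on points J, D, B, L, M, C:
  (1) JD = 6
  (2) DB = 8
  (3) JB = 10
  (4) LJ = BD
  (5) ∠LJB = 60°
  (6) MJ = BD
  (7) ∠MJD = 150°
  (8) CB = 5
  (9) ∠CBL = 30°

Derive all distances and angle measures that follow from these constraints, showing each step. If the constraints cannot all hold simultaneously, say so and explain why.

The constraints are consistent.

From the given relations:
  LJ = BD = 8
  MJ = BD = 8

Step 1: From DJ = 6, JM = 8, and ∠DJM = 150°, by the law of cosines:
  DM² = DJ² + JM² - 2·DJ·JM·cos(150°) = 36 + 64 + 83.14 = 183.1
  DM ≈ 13.53

Step 2: From BJ = 10, JL = 8, and ∠BJL = 60°, by the law of cosines:
  BL² = BJ² + JL² - 2·BJ·JL·cos(60°) = 100 + 64 - 80 = 84
  BL = 2·√21

Step 3: From JB = 10, JD = 6, BD = 8, by the inverse law of cosines:
  cos(∠BJD) = (JB² + JD² - BD²) / (2·JB·JD)
  ∠BJD = 53.13°

Step 4: From DB = 8, DJ = 6, BJ = 10, by the inverse law of cosines:
  cos(∠BDJ) = (DB² + DJ² - BJ²) / (2·DB·DJ)
  ∠BDJ = 90°

Step 5: From BD = 8, BJ = 10, DJ = 6, by the inverse law of cosines:
  cos(∠DBJ) = (BD² + BJ² - DJ²) / (2·BD·BJ)
  ∠DBJ = 36.87°

Step 6: From LB = 2·√21, BC = 5, and ∠LBC = 30°, by the law of cosines:
  LC² = LB² + BC² - 2·LB·BC·cos(30°) = 84 + 25 - 79.37 = 29.63
  LC ≈ 5.44

Step 7: From DJ = 6, DM = 13.53, JM = 8, by the inverse law of cosines:
  cos(∠JDM) = (DJ² + DM² - JM²) / (2·DJ·DM)
  ∠JDM = 17.19°

Step 8: From BJ = 10, BL = 2·√21, JL = 8, by the inverse law of cosines:
  cos(∠JBL) = (BJ² + BL² - JL²) / (2·BJ·BL)
  ∠JBL = 49.11°

Step 9: From LB = 2·√21, LJ = 8, BJ = 10, by the inverse law of cosines:
  cos(∠BLJ) = (LB² + LJ² - BJ²) / (2·LB·LJ)
  ∠BLJ = 70.89°

Step 10: From MD = 13.53, MJ = 8, DJ = 6, by the inverse law of cosines:
  cos(∠DMJ) = (MD² + MJ² - DJ²) / (2·MD·MJ)
  ∠DMJ = 12.81°

Step 11: From LB = 2·√21, LC = 5.44, BC = 5, by the inverse law of cosines:
  cos(∠BLC) = (LB² + LC² - BC²) / (2·LB·LC)
  ∠BLC = 27.34°

Step 12: From CB = 5, CL = 5.44, BL = 2·√21, by the inverse law of cosines:
  cos(∠BCL) = (CB² + CL² - BL²) / (2·CB·CL)
  ∠BCL = 122.66°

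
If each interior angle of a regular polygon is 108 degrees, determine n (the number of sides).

Each interior angle of a regular n-gon is (n - 2) * 180 / n.
Setting this equal to 108:
(n - 2) * 180 / n = 108
Each exterior angle = 180 - 108 = 72 degrees.
Since exterior angles sum to 360: n = 360 / 72 = 5.

5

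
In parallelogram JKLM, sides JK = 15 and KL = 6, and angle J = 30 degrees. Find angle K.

Consecutive angles are supplementary: angle K = 180 - 30 = 150 degrees.

150 degrees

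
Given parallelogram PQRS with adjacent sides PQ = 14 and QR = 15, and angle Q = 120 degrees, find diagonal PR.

The diagonal of a parallelogram can be found by treating two adjacent sides and the diagonal as a triangle.
Applying the law of cosines with sides 14, 15 and included angle 120°:
d^2 = 196 + 225 - 420*cos(120°) = 631
d = sqrt(631)

sqrt(631)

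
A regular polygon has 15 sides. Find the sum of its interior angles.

The sum of interior angles of an n-sided polygon is (n - 2) * 180.
For n = 15: (15 - 2) * 180 = 13 * 180 = 2340 degrees.

2340 degrees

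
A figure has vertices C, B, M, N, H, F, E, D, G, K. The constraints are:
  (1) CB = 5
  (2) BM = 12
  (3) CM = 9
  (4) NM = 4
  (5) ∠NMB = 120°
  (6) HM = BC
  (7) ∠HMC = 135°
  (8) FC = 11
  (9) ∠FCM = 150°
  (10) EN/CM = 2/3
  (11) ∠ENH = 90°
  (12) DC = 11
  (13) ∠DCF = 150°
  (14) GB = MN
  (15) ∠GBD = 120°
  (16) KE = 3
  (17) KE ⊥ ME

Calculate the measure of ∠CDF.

Step 1: By the law of cosines on triangle DCF: DF² = 11² + 11² − 2·11·11·cos(150°) = 451.58, so DF ≈ 21.25.
Step 2: By the inverse law of cosines on triangle CDF: cos(∠CDF) = (11² + 21.25² − 11²) / (2·11·21.25) = 451.58/467.51 = 0.9659, so ∠CDF = 15°.

Therefore, the measure of angle ∠CDF = 15°.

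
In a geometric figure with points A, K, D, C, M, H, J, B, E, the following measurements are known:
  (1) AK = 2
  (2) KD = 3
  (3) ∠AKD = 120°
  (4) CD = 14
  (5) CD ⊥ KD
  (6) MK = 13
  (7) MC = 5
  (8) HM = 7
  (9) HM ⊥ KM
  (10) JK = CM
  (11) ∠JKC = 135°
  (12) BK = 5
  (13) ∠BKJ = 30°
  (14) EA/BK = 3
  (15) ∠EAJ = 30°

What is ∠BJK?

From the given relations: JK = CM = 5.
Step 1: By the law of cosines on triangle JKB: JB² = 5² + 5² − 2·5·5·cos(30°) = 6.7, so JB ≈ 2.59.
Step 2: By the inverse law of cosines on triangle BJK: cos(∠BJK) = (2.59² + 5² − 5²) / (2·2.59·5) = 6.7/25.88 = 0.2588, so ∠BJK = 75°.

Therefore, the measure of angle ∠BJK = 75°.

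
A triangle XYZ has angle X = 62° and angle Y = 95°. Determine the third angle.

By the triangle angle sum property, the three interior angles of any triangle add up to 180°.
We know angle X = 62° and angle Y = 95°, so their sum is 157°.
Therefore angle Z = 180° - 157° = 23°.

23 degrees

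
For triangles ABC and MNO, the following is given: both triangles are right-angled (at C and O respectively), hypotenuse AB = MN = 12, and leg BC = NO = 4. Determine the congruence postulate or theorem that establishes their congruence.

The given information provides:
both triangles are right-angled (at C and O respectively), hypotenuse AB = MN = 12, and leg BC = NO = 4
This matches the HL congruence theorem.
The hypotenuse and one leg of two right triangles are equal (Hypotenuse-Leg).

HL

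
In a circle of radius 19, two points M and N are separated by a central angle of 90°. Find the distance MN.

Chord = 2(19) sin(45°) = 19*sqrt(2)

19*sqrt(2)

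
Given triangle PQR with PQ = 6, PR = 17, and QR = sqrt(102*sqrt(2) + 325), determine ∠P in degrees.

When all three sides of a triangle are known, the law of cosines can be rearranged to find any angle.
cos(C) = (a² + b² - c²) / (2ab) gives cos(P) = -sqrt(2)/2.
Taking the inverse cosine: P = 135°.

135°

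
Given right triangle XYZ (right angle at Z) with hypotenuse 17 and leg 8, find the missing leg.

Rearranging the Pythagorean theorem to solve for the unknown leg:
leg^2 = hypotenuse^2 - known_leg^2 = 289 - 64 = 225
leg = sqrt(225) = 15.

15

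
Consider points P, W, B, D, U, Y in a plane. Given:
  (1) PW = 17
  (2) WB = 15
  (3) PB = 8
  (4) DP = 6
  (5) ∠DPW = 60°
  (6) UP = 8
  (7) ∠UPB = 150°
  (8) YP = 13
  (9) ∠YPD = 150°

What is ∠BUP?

Step 1: By the law of cosines on triangle UPB: UB² = 8² + 8² − 2·8·8·cos(150°) = 238.85, so UB ≈ 15.45.
Step 2: By the inverse law of cosines on triangle BUP: cos(∠BUP) = (15.45² + 8² − 8²) / (2·15.45·8) = 238.85/247.28 = 0.9659, so ∠BUP = 15°.

Therefore, the measure of angle ∠BUP = 15°.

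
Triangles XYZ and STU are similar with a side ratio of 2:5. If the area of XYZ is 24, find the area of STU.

The ratio of areas of similar triangles = (side ratio)^2.
Side ratio = 2:5, so area ratio = 4:25.
Area of STU / Area of XYZ = 25/4
Area of STU = 24 * 25/4 = 150

150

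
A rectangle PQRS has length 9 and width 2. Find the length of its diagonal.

Using the Pythagorean theorem:
d² = 9² + 2² = 81 + 4 = 85
d = sqrt(85)

sqrt(85)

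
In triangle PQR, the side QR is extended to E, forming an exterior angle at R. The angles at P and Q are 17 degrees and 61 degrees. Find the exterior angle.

Exterior angle = 17 + 61 = 78 degrees (exterior angle theorem).

78 degrees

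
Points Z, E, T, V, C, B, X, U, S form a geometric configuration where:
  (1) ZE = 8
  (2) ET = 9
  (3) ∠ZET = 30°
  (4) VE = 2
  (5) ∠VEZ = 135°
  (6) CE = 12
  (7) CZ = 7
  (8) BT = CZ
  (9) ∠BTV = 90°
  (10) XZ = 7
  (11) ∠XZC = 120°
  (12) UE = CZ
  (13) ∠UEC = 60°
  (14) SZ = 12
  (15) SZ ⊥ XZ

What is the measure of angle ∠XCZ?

Step 1: By the law of cosines on triangle CZX: CX² = 7² + 7² − 2·7·7·cos(120°) = 147, so CX = 7·√3.
Step 2: By the inverse law of cosines on triangle XCZ: cos(∠XCZ) = ((7·√3)² + 7² − 7²) / (2·7·√3·7) = 147/169.74 = 0.866, so ∠XCZ = 30°.

Therefore, the measure of angle ∠XCZ = 30°.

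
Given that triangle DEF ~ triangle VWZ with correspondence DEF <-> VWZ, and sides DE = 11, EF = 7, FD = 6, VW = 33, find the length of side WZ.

Similar triangles have proportional sides. Setting up the proportion:
VW / DE = WZ / EF
33 / 11 = WZ / 7
WZ = 7 * 33 / 11 = 21.

21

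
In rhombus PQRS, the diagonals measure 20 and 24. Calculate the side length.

In a rhombus, the diagonals bisect each other perpendicularly, creating four congruent right triangles.
Each triangle has legs 10 (half of 20) and 12 (half of 24).
The hypotenuse of each right triangle is a side of the rhombus:
side = sqrt(10^2 + 12^2) = sqrt(244) = 2*sqrt(61)

2*sqrt(61)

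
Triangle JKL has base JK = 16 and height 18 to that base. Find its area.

Area = (1/2) * base * height
Area = (1/2) * 16 * 18
Area = 144

144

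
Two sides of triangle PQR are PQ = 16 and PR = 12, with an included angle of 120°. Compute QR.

When two sides and the included angle are known, the law of cosines gives the third side.
c^2 = a^2 + b^2 - 2ab cos(C) generalizes the Pythagorean theorem to non-right triangles.
Here: QR^2 = 256 + 144 - 384*(-1/2) = 592
QR = 4*sqrt(37)

4*sqrt(37)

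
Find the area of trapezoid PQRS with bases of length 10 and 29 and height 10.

A trapezoid's area equals the midsegment times the height.
The midsegment is (10 + 29) / 2 = 39/2.
Area = 39/2 * 10 = 195.

195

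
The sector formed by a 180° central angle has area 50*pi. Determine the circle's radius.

r² = 360 × 50*pi / (π × 180) = 100, so r = 10.

10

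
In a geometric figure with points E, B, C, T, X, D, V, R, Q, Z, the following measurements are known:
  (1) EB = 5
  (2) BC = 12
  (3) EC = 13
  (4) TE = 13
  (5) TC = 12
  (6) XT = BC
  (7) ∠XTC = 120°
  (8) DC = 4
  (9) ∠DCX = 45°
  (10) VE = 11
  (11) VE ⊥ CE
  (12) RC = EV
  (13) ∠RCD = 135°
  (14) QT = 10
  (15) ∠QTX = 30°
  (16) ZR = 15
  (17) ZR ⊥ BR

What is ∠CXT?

From the given relations: XT = BC = 12.
Step 1: By the law of cosines on triangle XTC: XC² = 12² + 12² − 2·12·12·cos(120°) = 432, so XC = 12·√3.
Step 2: By the inverse law of cosines on triangle CXT: cos(∠CXT) = ((12·√3)² + 12² − 12²) / (2·12·√3·12) = 432/498.83 = 0.866, so ∠CXT = 30°.

Therefore, the measure of angle ∠CXT = 30°.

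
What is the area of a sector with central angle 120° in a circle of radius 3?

Sector area = π(3²)(1/3) = 3*pi

3*pi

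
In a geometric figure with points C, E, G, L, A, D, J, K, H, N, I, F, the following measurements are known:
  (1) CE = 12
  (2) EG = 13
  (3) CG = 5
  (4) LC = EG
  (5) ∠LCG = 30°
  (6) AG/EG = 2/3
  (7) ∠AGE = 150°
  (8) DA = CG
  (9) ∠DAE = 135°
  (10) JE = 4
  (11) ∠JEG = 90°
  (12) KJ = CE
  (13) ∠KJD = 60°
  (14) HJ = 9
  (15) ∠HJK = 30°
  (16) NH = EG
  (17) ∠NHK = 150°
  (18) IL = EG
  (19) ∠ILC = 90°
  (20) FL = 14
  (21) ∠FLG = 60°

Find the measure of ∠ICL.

From the given relations: LC = EG = 13; IL = EG = 13.
Step 1: By the law of cosines on triangle CLI: CI² = 13² + 13² − 2·13·13·cos(90°) = 338, so CI = 13·√2.
Step 2: By the inverse law of cosines on triangle ICL: cos(∠ICL) = ((13·√2)² + 13² − 13²) / (2·13·√2·13) = 338/478 = 0.7071, so ∠ICL = 45°.

Therefore, the measure of angle ∠ICL = 45°.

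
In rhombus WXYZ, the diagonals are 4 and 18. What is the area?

Area of a rhombus = (d1 * d2) / 2
Area = (4 * 18) / 2
Area = 72 / 2
Area = 36

36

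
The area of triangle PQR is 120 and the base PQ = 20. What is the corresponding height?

Rearranging the area formula Area = (1/2) * base * height:
height = 2 * Area / base = 2 * 120 / 20 = 12.

12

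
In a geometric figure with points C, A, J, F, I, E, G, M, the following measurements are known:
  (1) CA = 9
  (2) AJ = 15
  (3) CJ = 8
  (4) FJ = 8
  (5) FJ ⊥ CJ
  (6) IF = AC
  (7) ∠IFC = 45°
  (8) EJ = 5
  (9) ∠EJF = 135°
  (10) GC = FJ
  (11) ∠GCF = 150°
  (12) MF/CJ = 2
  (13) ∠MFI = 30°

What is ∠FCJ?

Step 1: By the law of cosines on triangle CJF: CF² = 8² + 8² − 2·8·8·cos(90°) = 128, so CF = 8·√2.
Step 2: By the inverse law of cosines on triangle FCJ: cos(∠FCJ) = ((8·√2)² + 8² − 8²) / (2·8·√2·8) = 128/181.02 = 0.7071, so ∠FCJ = 45°.

Therefore, the measure of angle ∠FCJ = 45°.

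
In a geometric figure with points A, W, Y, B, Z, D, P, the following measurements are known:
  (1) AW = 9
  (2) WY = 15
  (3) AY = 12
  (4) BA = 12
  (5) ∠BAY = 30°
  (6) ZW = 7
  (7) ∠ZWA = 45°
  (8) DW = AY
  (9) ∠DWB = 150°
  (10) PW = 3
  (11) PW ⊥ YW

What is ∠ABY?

Step 1: By the law of cosines on triangle BAY: BY² = 12² + 12² − 2·12·12·cos(30°) = 38.58, so BY ≈ 6.21.
Step 2: By the inverse law of cosines on triangle ABY: cos(∠ABY) = (12² + 6.21² − 12²) / (2·12·6.21) = 38.58/149.08 = 0.2588, so ∠ABY = 75°.

Therefore, the measure of angle ∠ABY = 75°.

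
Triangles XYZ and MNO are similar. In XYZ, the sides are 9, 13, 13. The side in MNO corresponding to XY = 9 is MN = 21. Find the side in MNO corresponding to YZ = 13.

Since the triangles are similar, the ratio of corresponding sides is constant.
Scale factor k = MN / XY = 21 / 9 = 7/3
NO = k * YZ = 7/3 * 13 = 91/3

91/3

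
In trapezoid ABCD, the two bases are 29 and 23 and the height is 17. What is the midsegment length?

The midsegment (median) of a trapezoid connects the midpoints of the non-parallel sides.
Its length is the average of the two bases: (29 + 23) / 2 = 26.

26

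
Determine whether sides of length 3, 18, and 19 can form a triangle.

Sort the sides: 3, 18, 19.
It suffices to check that the sum of the two smallest exceeds the largest:
3 + 18 = 21 > 19. ✓
Yes, a valid triangle can be formed.

Yes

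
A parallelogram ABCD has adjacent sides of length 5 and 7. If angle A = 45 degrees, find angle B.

Consecutive angles are supplementary: angle B = 180 - 45 = 135 degrees.

135 degrees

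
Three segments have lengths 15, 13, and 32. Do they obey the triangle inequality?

The longest side is 32. The other two sides sum to 13 + 15 = 28.
Since 28 ≤ 32, the two shorter sides cannot reach around to close the triangle.

No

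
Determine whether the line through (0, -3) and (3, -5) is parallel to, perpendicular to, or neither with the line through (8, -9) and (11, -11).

Slope of line 1: m1 = (-5 - -3)/(3 - 0) = -2/3 = -2/3
Slope of line 2: m2 = (-11 - -9)/(11 - 8) = -2/3 = -2/3
Since m1 = m2 = -2/3, the lines are parallel.

Parallel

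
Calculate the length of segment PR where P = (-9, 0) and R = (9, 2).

d = sqrt((9 - -9)^2 + (2 - 0)^2)
d = sqrt(18^2 + 2^2)
d = sqrt(324 + 4)
d = sqrt(328) = 2*sqrt(82)

2*sqrt(82)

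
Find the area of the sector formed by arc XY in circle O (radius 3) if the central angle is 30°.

Sector area = πr² × θ/360
= π × 3² × 1/12
= π × 9 × 1/12
= 3*pi/4

3*pi/4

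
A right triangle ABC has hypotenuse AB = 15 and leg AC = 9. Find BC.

BC = sqrt(15^2 - 9^2) = sqrt(144) = 12

12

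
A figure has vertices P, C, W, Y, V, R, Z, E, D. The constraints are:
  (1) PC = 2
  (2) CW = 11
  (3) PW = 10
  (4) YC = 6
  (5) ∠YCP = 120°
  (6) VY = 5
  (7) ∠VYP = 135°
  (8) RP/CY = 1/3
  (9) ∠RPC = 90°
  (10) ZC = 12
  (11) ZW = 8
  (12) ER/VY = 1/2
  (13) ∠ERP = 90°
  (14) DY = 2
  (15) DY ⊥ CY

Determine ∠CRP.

From the given relations: RP = 1/3·CY = 1/3·6 = 2.
Step 1: By the law of cosines on triangle RPC: RC² = 2² + 2² − 2·2·2·cos(90°) = 8, so RC = 2·√2.
Step 2: By the inverse law of cosines on triangle CRP: cos(∠CRP) = ((2·√2)² + 2² − 2²) / (2·2·√2·2) = 8/11.31 = 0.7071, so ∠CRP = 45°.

Therefore, the measure of angle ∠CRP = 45°.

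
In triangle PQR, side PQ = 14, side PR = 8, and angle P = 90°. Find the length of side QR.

Since angle P = 90°, this is a right triangle and the law of cosines reduces to the Pythagorean theorem.
QR^2 = 14^2 + 8^2 = 260
QR = 2*sqrt(65)

2*sqrt(65)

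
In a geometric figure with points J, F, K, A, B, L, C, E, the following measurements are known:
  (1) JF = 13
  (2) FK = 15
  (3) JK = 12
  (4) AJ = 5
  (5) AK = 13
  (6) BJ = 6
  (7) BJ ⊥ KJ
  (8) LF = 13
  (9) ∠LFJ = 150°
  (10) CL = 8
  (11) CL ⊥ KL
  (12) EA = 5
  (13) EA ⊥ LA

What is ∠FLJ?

Step 1: By the law of cosines on triangle LFJ: LJ² = 13² + 13² − 2·13·13·cos(150°) = 630.72, so LJ ≈ 25.11.
Step 2: By the inverse law of cosines on triangle FLJ: cos(∠FLJ) = (13² + 25.11² − 13²) / (2·13·25.11) = 630.72/652.97 = 0.9659, so ∠FLJ = 15°.

Therefore, the measure of angle ∠FLJ = 15°.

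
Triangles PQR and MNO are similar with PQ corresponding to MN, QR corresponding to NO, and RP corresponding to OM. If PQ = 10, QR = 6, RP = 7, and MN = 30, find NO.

k = 30/10 = 3. NO = 3 * 6 = 18.

18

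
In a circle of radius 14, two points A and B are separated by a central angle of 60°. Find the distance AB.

Drop a perpendicular from the center to the chord, bisecting both the chord and the central angle.
Each half-chord = r sin(θ/2) = 14 sin(30°).
The full chord = 2 × 14 × sin(30°) = 14.

14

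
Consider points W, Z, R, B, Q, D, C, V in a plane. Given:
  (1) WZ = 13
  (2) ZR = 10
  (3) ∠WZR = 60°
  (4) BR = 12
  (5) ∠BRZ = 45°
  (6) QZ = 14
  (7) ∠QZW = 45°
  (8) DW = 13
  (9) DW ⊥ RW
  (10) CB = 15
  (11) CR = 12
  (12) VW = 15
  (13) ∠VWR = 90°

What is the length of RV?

Step 1: By the law of cosines on triangle RZW: RW² = 10² + 13² − 2·10·13·cos(60°) = 139, so RW = √139.
Step 2: By the law of cosines on triangle RWV: RV² = √139² + 15² − 2·√139·15·cos(90°) = 364, so RV = 2·√91.

Therefore, the length of RV = 2·√91.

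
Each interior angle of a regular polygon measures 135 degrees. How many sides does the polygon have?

Each interior angle of a regular n-gon is (n - 2) * 180 / n.
Setting this equal to 135:
(n - 2) * 180 / n = 135
Each exterior angle = 180 - 135 = 45 degrees.
Since exterior angles sum to 360: n = 360 / 45 = 8.

8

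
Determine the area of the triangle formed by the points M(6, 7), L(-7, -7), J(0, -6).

The Shoelace formula computes the area from vertex coordinates by summing cross products.
For vertices (6,7), (-7,-7), (0,-6):
Signed sum = 6*-7 - -7*7 + -7*-6 - 0*-7 + 0*7 - 6*-6
= 7 + 42 + 36 = 85
Area = (1/2)|85| = 85/2.

85/2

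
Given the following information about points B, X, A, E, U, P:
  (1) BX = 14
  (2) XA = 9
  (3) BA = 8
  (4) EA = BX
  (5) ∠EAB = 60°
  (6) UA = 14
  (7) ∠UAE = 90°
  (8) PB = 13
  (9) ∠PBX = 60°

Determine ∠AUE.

From the given relations: EA = BX = 14.
Step 1: By the law of cosines on triangle UAE: UE² = 14² + 14² − 2·14·14·cos(90°) = 392, so UE = 14·√2.
Step 2: By the inverse law of cosines on triangle AUE: cos(∠AUE) = (14² + (14·√2)² − 14²) / (2·14·14·√2) = 392/554.37 = 0.7071, so ∠AUE = 45°.

Therefore, the measure of angle ∠AUE = 45°.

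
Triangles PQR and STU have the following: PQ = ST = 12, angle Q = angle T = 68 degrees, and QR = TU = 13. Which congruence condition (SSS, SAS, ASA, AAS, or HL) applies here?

Consider the given information: PQ = ST = 12, angle Q = angle T = 68 degrees, and QR = TU = 13
This is not ASA or AAS: ASA requires two angles and the side between them. AAS requires two angles and a non-included side.
The correct criterion is SAS. Two pairs of corresponding sides and the included angle are equal (Side-Angle-Side).

SAS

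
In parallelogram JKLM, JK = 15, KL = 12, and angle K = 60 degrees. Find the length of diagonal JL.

Using the law of cosines:
d^2 = 15^2 + 12^2 - 2(15)(12)cos(60 degrees)
d^2 = 225 + 144 - 360*1/2
d^2 = 189
d = 3*sqrt(21)

3*sqrt(21)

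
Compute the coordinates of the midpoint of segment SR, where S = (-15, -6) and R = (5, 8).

The midpoint is the average of the coordinates:
x: (-15 + 5)/2 = -5
y: (-6 + 8)/2 = 1
Midpoint = (-5, 1)

(-5, 1)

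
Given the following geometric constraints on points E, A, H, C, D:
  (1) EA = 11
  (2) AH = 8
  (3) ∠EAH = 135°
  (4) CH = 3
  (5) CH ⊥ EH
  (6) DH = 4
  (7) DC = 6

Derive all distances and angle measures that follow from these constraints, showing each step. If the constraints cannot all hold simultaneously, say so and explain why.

The constraints are consistent.

Step 1: From EA = 11, AH = 8, and ∠EAH = 135°, by the law of cosines:
  EH² = EA² + AH² - 2·EA·AH·cos(135°) = 121 + 64 + 124.5 = 309.5
  EH ≈ 17.59

Step 2: From HC = 3, HD = 4, CD = 6, by the inverse law of cosines:
  cos(∠CHD) = (HC² + HD² - CD²) / (2·HC·HD)
  ∠CHD = 117.28°

Step 3: From CD = 6, CH = 3, DH = 4, by the inverse law of cosines:
  cos(∠DCH) = (CD² + CH² - DH²) / (2·CD·CH)
  ∠DCH = 36.34°

Step 4: From DC = 6, DH = 4, CH = 3, by the inverse law of cosines:
  cos(∠CDH) = (DC² + DH² - CH²) / (2·DC·DH)
  ∠CDH = 26.38°

Step 5: From EH = 17.59, HC = 3, and ∠EHC = 90°, by the law of cosines:
  EC² = EH² + HC² - 2·EH·HC·cos(90°) = 309.5 + 9 - 0 = 318.5
  EC ≈ 17.85

Step 6: From EA = 11, EH = 17.59, AH = 8, by the inverse law of cosines:
  cos(∠AEH) = (EA² + EH² - AH²) / (2·EA·EH)
  ∠AEH = 18.76°

Step 7: From HA = 8, HE = 17.59, AE = 11, by the inverse law of cosines:
  cos(∠AHE) = (HA² + HE² - AE²) / (2·HA·HE)
  ∠AHE = 26.24°

Step 8: From EC = 17.85, EH = 17.59, CH = 3, by the inverse law of cosines:
  cos(∠CEH) = (EC² + EH² - CH²) / (2·EC·EH)
  ∠CEH = 9.68°

Step 9: From CE = 17.85, CH = 3, EH = 17.59, by the inverse law of cosines:
  cos(∠ECH) = (CE² + CH² - EH²) / (2·CE·CH)
  ∠ECH = 80.32°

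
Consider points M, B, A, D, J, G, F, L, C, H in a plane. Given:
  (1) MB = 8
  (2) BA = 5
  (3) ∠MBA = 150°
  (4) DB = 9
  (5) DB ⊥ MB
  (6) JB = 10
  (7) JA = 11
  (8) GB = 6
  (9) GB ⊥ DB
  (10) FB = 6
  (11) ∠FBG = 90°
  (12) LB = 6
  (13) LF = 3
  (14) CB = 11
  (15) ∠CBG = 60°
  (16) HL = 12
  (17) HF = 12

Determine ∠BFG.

Step 1: By the law of cosines on triangle FBG: FG² = 6² + 6² − 2·6·6·cos(90°) = 72, so FG = 6·√2.
Step 2: By the inverse law of cosines on triangle BFG: cos(∠BFG) = (6² + (6·√2)² − 6²) / (2·6·6·√2) = 72/101.82 = 0.7071, so ∠BFG = 45°.

Therefore, the measure of angle ∠BFG = 45°.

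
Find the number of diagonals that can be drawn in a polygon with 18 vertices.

The number of diagonals in an n-gon is n(n - 3)/2.
For n = 18: 18(18 - 3)/2 = 18 × 15 / 2 = 135.

135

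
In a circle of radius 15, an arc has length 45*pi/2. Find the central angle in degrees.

θ = 360 × 45*pi/2 / (2π × 15) = 270° (rearranging arc length formula).

270°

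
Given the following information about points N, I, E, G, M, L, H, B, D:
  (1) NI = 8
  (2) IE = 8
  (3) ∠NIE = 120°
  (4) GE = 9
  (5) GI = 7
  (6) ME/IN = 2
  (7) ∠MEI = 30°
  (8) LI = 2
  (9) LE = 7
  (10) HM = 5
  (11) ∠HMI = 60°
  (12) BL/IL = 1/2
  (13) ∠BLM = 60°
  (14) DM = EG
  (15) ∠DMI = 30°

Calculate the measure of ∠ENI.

Step 1: By the law of cosines on triangle NIE: NE² = 8² + 8² − 2·8·8·cos(120°) = 192, so NE = 8·√3.
Step 2: By the inverse law of cosines on triangle ENI: cos(∠ENI) = ((8·√3)² + 8² − 8²) / (2·8·√3·8) = 192/221.7 = 0.866, so ∠ENI = 30°.

Therefore, the measure of angle ∠ENI = 30°.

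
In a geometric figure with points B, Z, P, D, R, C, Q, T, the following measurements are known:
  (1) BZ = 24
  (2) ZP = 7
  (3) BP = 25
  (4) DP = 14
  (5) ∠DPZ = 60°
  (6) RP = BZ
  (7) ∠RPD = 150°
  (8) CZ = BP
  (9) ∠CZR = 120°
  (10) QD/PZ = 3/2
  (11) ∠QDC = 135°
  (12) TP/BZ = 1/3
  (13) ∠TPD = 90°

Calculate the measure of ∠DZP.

Step 1: By the law of cosines on triangle ZPD: ZD² = 7² + 14² − 2·7·14·cos(60°) = 147, so ZD = 7·√3.
Step 2: By the inverse law of cosines on triangle DZP: cos(∠DZP) = ((7·√3)² + 7² − 14²) / (2·7·√3·7) = 0/169.74 = 0, so ∠DZP = 90°.

Therefore, the measure of angle ∠DZP = 90°.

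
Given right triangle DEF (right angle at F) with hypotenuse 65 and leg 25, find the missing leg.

Rearranging the Pythagorean theorem to solve for the unknown leg:
leg^2 = hypotenuse^2 - known_leg^2 = 4225 - 625 = 3600
leg = sqrt(3600) = 60.

60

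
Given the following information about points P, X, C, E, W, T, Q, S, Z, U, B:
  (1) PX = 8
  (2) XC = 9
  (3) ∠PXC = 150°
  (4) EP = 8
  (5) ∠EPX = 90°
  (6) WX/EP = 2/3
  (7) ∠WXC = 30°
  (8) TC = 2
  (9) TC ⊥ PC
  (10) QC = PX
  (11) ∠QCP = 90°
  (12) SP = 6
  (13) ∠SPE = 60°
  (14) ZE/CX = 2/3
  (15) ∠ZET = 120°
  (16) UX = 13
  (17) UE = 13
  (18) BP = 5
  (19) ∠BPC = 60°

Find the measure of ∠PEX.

Step 1: By the law of cosines on triangle EPX: EX² = 8² + 8² − 2·8·8·cos(90°) = 128, so EX = 8·√2.
Step 2: By the inverse law of cosines on triangle PEX: cos(∠PEX) = (8² + (8·√2)² − 8²) / (2·8·8·√2) = 128/181.02 = 0.7071, so ∠PEX = 45°.

Therefore, the measure of angle ∠PEX = 45°.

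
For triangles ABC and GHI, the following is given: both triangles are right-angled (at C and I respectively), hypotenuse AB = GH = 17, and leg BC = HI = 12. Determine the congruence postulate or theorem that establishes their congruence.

The given information provides:
both triangles are right-angled (at C and I respectively), hypotenuse AB = GH = 17, and leg BC = HI = 12
This matches the HL congruence theorem.
The hypotenuse and one leg of two right triangles are equal (Hypotenuse-Leg).

HL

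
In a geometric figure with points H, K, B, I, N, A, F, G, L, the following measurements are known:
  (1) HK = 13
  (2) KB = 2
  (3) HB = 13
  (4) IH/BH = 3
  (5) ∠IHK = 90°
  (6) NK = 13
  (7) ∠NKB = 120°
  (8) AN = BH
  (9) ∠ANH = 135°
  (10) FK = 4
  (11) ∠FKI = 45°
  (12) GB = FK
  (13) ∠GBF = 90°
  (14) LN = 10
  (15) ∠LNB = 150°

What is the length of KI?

From the given relations: IH = 3·BH = 3·13 = 39.
Step 1: By the law of cosines on triangle KHI: KI² = 13² + 39² − 2·13·39·cos(90°) = 1690, so KI = 13·√10.

Therefore, the length of KI = 13·√10.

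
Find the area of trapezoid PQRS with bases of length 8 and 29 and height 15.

Area of a trapezoid = (base1 + base2) * height / 2
Area = (8 + 29) * 15 / 2
Area = 37 * 15 / 2
Area = 555 / 2
Area = 555/2

555/2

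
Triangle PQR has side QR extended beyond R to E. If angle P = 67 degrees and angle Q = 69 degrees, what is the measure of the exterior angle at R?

By the exterior angle theorem, an exterior angle of a triangle equals the sum of the two remote interior angles.
Exterior angle = angle P + angle Q
Exterior angle = 67 + 69 = 136 degrees

136 degrees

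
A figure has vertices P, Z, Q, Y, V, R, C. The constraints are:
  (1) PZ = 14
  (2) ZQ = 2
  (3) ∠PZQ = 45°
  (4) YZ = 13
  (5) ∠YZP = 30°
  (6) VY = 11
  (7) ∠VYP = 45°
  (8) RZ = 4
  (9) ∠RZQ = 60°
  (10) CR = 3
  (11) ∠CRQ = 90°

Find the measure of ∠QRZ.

Step 1: By the law of cosines on triangle RZQ: RQ² = 4² + 2² − 2·4·2·cos(60°) = 12, so RQ = 2·√3.
Step 2: By the inverse law of cosines on triangle QRZ: cos(∠QRZ) = ((2·√3)² + 4² − 2²) / (2·2·√3·4) = 24/27.71 = 0.866, so ∠QRZ = 30°.

Therefore, the measure of angle ∠QRZ = 30°.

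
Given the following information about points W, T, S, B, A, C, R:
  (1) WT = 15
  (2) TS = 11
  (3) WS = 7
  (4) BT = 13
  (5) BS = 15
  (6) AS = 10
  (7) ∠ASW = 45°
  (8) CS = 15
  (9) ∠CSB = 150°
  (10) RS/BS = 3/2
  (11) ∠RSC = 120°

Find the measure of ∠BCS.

Step 1: By the law of cosines on triangle CSB: CB² = 15² + 15² − 2·15·15·cos(150°) = 839.71, so CB ≈ 28.98.
Step 2: By the inverse law of cosines on triangle BCS: cos(∠BCS) = (28.98² + 15² − 15²) / (2·28.98·15) = 839.71/869.33 = 0.9659, so ∠BCS = 15°.

Therefore, the measure of angle ∠BCS = 15°.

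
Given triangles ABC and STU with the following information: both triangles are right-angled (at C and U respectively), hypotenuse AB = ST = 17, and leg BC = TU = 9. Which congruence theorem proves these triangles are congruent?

The given information provides:
both triangles are right-angled (at C and U respectively), hypotenuse AB = ST = 17, and leg BC = TU = 9
This matches the HL congruence theorem.
The hypotenuse and one leg of two right triangles are equal (Hypotenuse-Leg).

HL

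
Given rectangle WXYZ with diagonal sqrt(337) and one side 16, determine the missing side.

b = sqrt(d^2 - a^2) = sqrt(337 - 256) = sqrt(81) = 9

9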